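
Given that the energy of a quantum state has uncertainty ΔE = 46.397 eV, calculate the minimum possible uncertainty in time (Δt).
7.093 as

Using the energy-time uncertainty principle:
ΔEΔt ≥ ℏ/2

The minimum uncertainty in time is:
Δt_min = ℏ/(2ΔE)
Δt_min = (1.055e-34 J·s) / (2 × 7.434e-18 J)
Δt_min = 7.093e-18 s = 7.093 as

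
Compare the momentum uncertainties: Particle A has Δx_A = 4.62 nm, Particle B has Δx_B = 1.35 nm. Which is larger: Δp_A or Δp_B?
Particle B has the larger minimum momentum uncertainty, by a factor of 3.42.

For each particle, the minimum momentum uncertainty is Δp_min = ℏ/(2Δx):

Particle A: Δp_A = ℏ/(2×4.620e-09 m) = 1.141e-26 kg·m/s
Particle B: Δp_B = ℏ/(2×1.350e-09 m) = 3.906e-26 kg·m/s

Ratio: Δp_B/Δp_A = 3.42

Since Δp_min ∝ 1/Δx, the particle with smaller position uncertainty (B) has larger momentum uncertainty.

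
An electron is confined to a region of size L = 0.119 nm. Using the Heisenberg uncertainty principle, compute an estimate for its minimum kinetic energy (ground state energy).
672.619 meV

Using the uncertainty principle to estimate ground state energy:

1. The position uncertainty is approximately the confinement size:
   Δx ≈ L = 1.190e-10 m

2. From ΔxΔp ≥ ℏ/2, the minimum momentum uncertainty is:
   Δp ≈ ℏ/(2L) = 4.431e-25 kg·m/s

3. The kinetic energy is approximately:
   KE ≈ (Δp)²/(2m) = (4.431e-25)²/(2 × 9.109e-31 kg)
   KE ≈ 1.078e-19 J = 672.619 meV

This is an order-of-magnitude estimate of the ground state energy.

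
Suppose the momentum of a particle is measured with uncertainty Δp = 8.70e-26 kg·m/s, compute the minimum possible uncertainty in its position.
606.076 pm

Using the Heisenberg uncertainty principle:
ΔxΔp ≥ ℏ/2

The minimum uncertainty in position is:
Δx_min = ℏ/(2Δp)
Δx_min = (1.055e-34 J·s) / (2 × 8.700e-26 kg·m/s)
Δx_min = 6.061e-10 m = 606.076 pm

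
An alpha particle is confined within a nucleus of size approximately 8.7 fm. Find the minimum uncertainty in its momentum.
6.061 × 10^-21 kg·m/s

Using the Heisenberg uncertainty principle:
ΔxΔp ≥ ℏ/2

With Δx ≈ L = 8.700e-15 m (the confinement size):
Δp_min = ℏ/(2Δx)
Δp_min = (1.055e-34 J·s) / (2 × 8.700e-15 m)
Δp_min = 6.061e-21 kg·m/s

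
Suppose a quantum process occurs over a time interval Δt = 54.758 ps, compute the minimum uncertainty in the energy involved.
6.010 μeV

Using the energy-time uncertainty principle:
ΔEΔt ≥ ℏ/2

The minimum uncertainty in energy is:
ΔE_min = ℏ/(2Δt)
ΔE_min = (1.055e-34 J·s) / (2 × 5.476e-11 s)
ΔE_min = 9.629e-25 J = 6.010 μeV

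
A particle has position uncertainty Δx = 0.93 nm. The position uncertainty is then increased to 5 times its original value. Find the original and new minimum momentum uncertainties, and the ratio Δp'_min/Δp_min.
Original Δp_min = 5.670 × 10^-26 kg·m/s; new Δp'_min = 1.134 × 10^-26 kg·m/s; ratio Δp'_min/Δp_min = 1/5.

From the uncertainty principle ΔxΔp ≥ ℏ/2, the minimum momentum uncertainty is Δp_min = ℏ/(2Δx).

Original (Δx = 0.93 nm = 9.300e-10 m):
Δp_min = (1.055e-34 J·s)/(2 × 9.300e-10 m) = 5.670e-26 kg·m/s

When Δx → 5Δx:
Δp'_min = ℏ/(2 × 5Δx) = (1/5) × ℏ/(2Δx) = (1/5) × Δp_min
Δp'_min = 1/5 × 5.670e-26 kg·m/s = 1.134e-26 kg·m/s

Since Δp_min ∝ 1/Δx, when Δx is increased to 5 times its original value, Δp_min decreases to 1/5 of its original value.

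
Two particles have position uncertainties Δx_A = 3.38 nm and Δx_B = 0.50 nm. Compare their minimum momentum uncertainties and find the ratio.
Particle B has the larger minimum momentum uncertainty, by a factor of 6.76.

For each particle, the minimum momentum uncertainty is Δp_min = ℏ/(2Δx):

Particle A: Δp_A = ℏ/(2×3.380e-09 m) = 1.560e-26 kg·m/s
Particle B: Δp_B = ℏ/(2×5.000e-10 m) = 1.055e-25 kg·m/s

Ratio: Δp_B/Δp_A = 6.76

Since Δp_min ∝ 1/Δx, the particle with smaller position uncertainty (B) has larger momentum uncertainty.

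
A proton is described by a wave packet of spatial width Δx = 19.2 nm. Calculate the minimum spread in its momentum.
2.746 × 10^-27 kg·m/s

For a wave packet, the spatial width Δx and momentum spread Δp are related by the uncertainty principle:
ΔxΔp ≥ ℏ/2

The minimum momentum spread is:
Δp_min = ℏ/(2Δx)
Δp_min = (1.055e-34 J·s) / (2 × 1.920e-08 m)
Δp_min = 2.746e-27 kg·m/s

A wave packet cannot have both a well-defined position and well-defined momentum.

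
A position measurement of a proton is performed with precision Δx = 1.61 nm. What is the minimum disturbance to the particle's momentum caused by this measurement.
3.275 × 10^-26 kg·m/s

The uncertainty principle implies that measuring position disturbs momentum:
ΔxΔp ≥ ℏ/2

When we measure position with precision Δx, we necessarily introduce a momentum uncertainty:
Δp ≥ ℏ/(2Δx)
Δp_min = (1.055e-34 J·s) / (2 × 1.610e-09 m)
Δp_min = 3.275e-26 kg·m/s

The more precisely we measure position, the greater the momentum disturbance.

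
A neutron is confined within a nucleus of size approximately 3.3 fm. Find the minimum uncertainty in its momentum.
1.598 × 10^-20 kg·m/s

Using the Heisenberg uncertainty principle:
ΔxΔp ≥ ℏ/2

With Δx ≈ L = 3.300e-15 m (the confinement size):
Δp_min = ℏ/(2Δx)
Δp_min = (1.055e-34 J·s) / (2 × 3.300e-15 m)
Δp_min = 1.598e-20 kg·m/s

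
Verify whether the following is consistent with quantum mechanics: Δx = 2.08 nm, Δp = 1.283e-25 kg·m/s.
Yes, it satisfies the uncertainty principle.

Calculate the product ΔxΔp:
ΔxΔp = (2.080e-09 m) × (1.283e-25 kg·m/s)
ΔxΔp = 2.669e-34 J·s

Compare to the minimum allowed value ℏ/2:
ℏ/2 = 5.273e-35 J·s

Since ΔxΔp = 2.669e-34 J·s ≥ 5.273e-35 J·s = ℏ/2,
the measurement satisfies the uncertainty principle.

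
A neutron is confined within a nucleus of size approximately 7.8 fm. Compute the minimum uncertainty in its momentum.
6.760 × 10^-21 kg·m/s

Using the Heisenberg uncertainty principle:
ΔxΔp ≥ ℏ/2

With Δx ≈ L = 7.800e-15 m (the confinement size):
Δp_min = ℏ/(2Δx)
Δp_min = (1.055e-34 J·s) / (2 × 7.800e-15 m)
Δp_min = 6.760e-21 kg·m/s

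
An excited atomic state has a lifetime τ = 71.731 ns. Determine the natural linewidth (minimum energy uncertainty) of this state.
4.588 neV

Using the energy-time uncertainty principle:
ΔEΔt ≥ ℏ/2

The lifetime τ represents the time uncertainty Δt.
The natural linewidth (minimum energy uncertainty) is:

ΔE = ℏ/(2τ)
ΔE = (1.055e-34 J·s) / (2 × 7.173e-08 s)
ΔE = 7.351e-28 J = 4.588 neV

This natural linewidth limits the precision of spectroscopic measurements.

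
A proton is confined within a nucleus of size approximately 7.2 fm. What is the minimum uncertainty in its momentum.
7.323 × 10^-21 kg·m/s

Using the Heisenberg uncertainty principle:
ΔxΔp ≥ ℏ/2

With Δx ≈ L = 7.200e-15 m (the confinement size):
Δp_min = ℏ/(2Δx)
Δp_min = (1.055e-34 J·s) / (2 × 7.200e-15 m)
Δp_min = 7.323e-21 kg·m/s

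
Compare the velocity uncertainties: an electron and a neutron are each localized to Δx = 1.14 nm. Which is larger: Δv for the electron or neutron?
The electron has the larger minimum velocity uncertainty, by a ratio of 1838.7.

For both particles, Δp_min = ℏ/(2Δx) = 4.625e-26 kg·m/s (same for both).

The velocity uncertainty is Δv = Δp/m:
- electron: Δv = 4.625e-26 / 9.109e-31 = 5.078e+04 m/s = 50.775 km/s
- neutron: Δv = 4.625e-26 / 1.675e-27 = 2.762e+01 m/s = 27.615 m/s

Ratio: 5.078e+04 / 2.762e+01 = 1838.7

The lighter particle has larger velocity uncertainty because Δv ∝ 1/m.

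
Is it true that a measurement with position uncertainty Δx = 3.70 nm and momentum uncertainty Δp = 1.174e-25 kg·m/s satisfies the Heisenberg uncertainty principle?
Yes, it satisfies the uncertainty principle.

Calculate the product ΔxΔp:
ΔxΔp = (3.700e-09 m) × (1.174e-25 kg·m/s)
ΔxΔp = 4.344e-34 J·s

Compare to the minimum allowed value ℏ/2:
ℏ/2 = 5.273e-35 J·s

Since ΔxΔp = 4.344e-34 J·s ≥ 5.273e-35 J·s = ℏ/2,
the measurement satisfies the uncertainty principle.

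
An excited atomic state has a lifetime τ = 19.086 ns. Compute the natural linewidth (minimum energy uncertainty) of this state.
17.243 neV

Using the energy-time uncertainty principle:
ΔEΔt ≥ ℏ/2

The lifetime τ represents the time uncertainty Δt.
The natural linewidth (minimum energy uncertainty) is:

ΔE = ℏ/(2τ)
ΔE = (1.055e-34 J·s) / (2 × 1.909e-08 s)
ΔE = 2.763e-27 J = 17.243 neV

This natural linewidth limits the precision of spectroscopic measurements.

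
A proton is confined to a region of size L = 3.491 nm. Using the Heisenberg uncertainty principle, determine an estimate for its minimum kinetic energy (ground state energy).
425.652 neV

Using the uncertainty principle to estimate ground state energy:

1. The position uncertainty is approximately the confinement size:
   Δx ≈ L = 3.491e-09 m

2. From ΔxΔp ≥ ℏ/2, the minimum momentum uncertainty is:
   Δp ≈ ℏ/(2L) = 1.510e-26 kg·m/s

3. The kinetic energy is approximately:
   KE ≈ (Δp)²/(2m) = (1.510e-26)²/(2 × 1.673e-27 kg)
   KE ≈ 6.820e-26 J = 425.652 neV

This is an order-of-magnitude estimate of the ground state energy.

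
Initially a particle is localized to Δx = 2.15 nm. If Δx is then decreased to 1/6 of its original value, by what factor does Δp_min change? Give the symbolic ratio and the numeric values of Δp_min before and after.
Original Δp_min = 2.452 × 10^-26 kg·m/s; new Δp'_min = 1.471 × 10^-25 kg·m/s; ratio Δp'_min/Δp_min = 6.

From the uncertainty principle ΔxΔp ≥ ℏ/2, the minimum momentum uncertainty is Δp_min = ℏ/(2Δx).

Original (Δx = 2.15 nm = 2.150e-09 m):
Δp_min = (1.055e-34 J·s)/(2 × 2.150e-09 m) = 2.452e-26 kg·m/s

When Δx → (1/6)Δx:
Δp'_min = ℏ/(2 × (1/6)Δx) = 6 × ℏ/(2Δx) = 6 × Δp_min
Δp'_min = 6 × 2.452e-26 kg·m/s = 1.471e-25 kg·m/s

Since Δp_min ∝ 1/Δx, when Δx is decreased to 1/6 of its original value, Δp_min increases to 6 times its original value.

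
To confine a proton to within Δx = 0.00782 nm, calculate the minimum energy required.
84.828 meV

Localizing a particle requires giving it sufficient momentum uncertainty:

1. From uncertainty principle: Δp ≥ ℏ/(2Δx)
   Δp_min = (1.055e-34 J·s) / (2 × 7.820e-12 m)
   Δp_min = 6.743e-24 kg·m/s

2. This momentum uncertainty corresponds to kinetic energy:
   KE ≈ (Δp)²/(2m) = (6.743e-24)²/(2 × 1.673e-27 kg)
   KE = 1.359e-20 J = 84.828 meV

Tighter localization requires more energy.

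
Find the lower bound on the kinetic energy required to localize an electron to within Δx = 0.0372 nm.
6.883 eV

Localizing a particle requires giving it sufficient momentum uncertainty:

1. From uncertainty principle: Δp ≥ ℏ/(2Δx)
   Δp_min = (1.055e-34 J·s) / (2 × 3.720e-11 m)
   Δp_min = 1.417e-24 kg·m/s

2. This momentum uncertainty corresponds to kinetic energy:
   KE ≈ (Δp)²/(2m) = (1.417e-24)²/(2 × 9.109e-31 kg)
   KE = 1.103e-18 J = 6.883 eV

Tighter localization requires more energy.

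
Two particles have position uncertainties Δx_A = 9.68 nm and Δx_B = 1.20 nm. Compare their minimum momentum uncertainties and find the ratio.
Particle B has the larger minimum momentum uncertainty, by a factor of 8.07.

For each particle, the minimum momentum uncertainty is Δp_min = ℏ/(2Δx):

Particle A: Δp_A = ℏ/(2×9.680e-09 m) = 5.447e-27 kg·m/s
Particle B: Δp_B = ℏ/(2×1.200e-09 m) = 4.394e-26 kg·m/s

Ratio: Δp_B/Δp_A = 8.07

Since Δp_min ∝ 1/Δx, the particle with smaller position uncertainty (B) has larger momentum uncertainty.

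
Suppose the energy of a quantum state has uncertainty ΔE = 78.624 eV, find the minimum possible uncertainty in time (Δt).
4.186 as

Using the energy-time uncertainty principle:
ΔEΔt ≥ ℏ/2

The minimum uncertainty in time is:
Δt_min = ℏ/(2ΔE)
Δt_min = (1.055e-34 J·s) / (2 × 1.260e-17 J)
Δt_min = 4.186e-18 s = 4.186 as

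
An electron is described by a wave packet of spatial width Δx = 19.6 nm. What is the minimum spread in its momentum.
2.690 × 10^-27 kg·m/s

For a wave packet, the spatial width Δx and momentum spread Δp are related by the uncertainty principle:
ΔxΔp ≥ ℏ/2

The minimum momentum spread is:
Δp_min = ℏ/(2Δx)
Δp_min = (1.055e-34 J·s) / (2 × 1.960e-08 m)
Δp_min = 2.690e-27 kg·m/s

A wave packet cannot have both a well-defined position and well-defined momentum.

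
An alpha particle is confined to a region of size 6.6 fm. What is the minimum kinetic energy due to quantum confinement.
29.977 keV

Using the uncertainty principle:

1. Position uncertainty: Δx ≈ 6.600e-15 m
2. Minimum momentum uncertainty: Δp = ℏ/(2Δx) = 7.989e-21 kg·m/s
3. Minimum kinetic energy:
   KE = (Δp)²/(2m) = (7.989e-21)²/(2 × 6.645e-27 kg)
   KE = 4.803e-15 J = 29.977 keV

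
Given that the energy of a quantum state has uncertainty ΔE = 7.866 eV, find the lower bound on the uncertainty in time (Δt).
41.839 as

Using the energy-time uncertainty principle:
ΔEΔt ≥ ℏ/2

The minimum uncertainty in time is:
Δt_min = ℏ/(2ΔE)
Δt_min = (1.055e-34 J·s) / (2 × 1.260e-18 J)
Δt_min = 4.184e-17 s = 41.839 as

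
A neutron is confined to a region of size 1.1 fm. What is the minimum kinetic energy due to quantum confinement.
4.281 MeV

Using the uncertainty principle:

1. Position uncertainty: Δx ≈ 1.100e-15 m
2. Minimum momentum uncertainty: Δp = ℏ/(2Δx) = 4.794e-20 kg·m/s
3. Minimum kinetic energy:
   KE = (Δp)²/(2m) = (4.794e-20)²/(2 × 1.675e-27 kg)
   KE = 6.859e-13 J = 4.281 MeV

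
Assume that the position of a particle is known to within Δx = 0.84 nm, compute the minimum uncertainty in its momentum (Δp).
6.277 × 10^-26 kg·m/s

Using the Heisenberg uncertainty principle:
ΔxΔp ≥ ℏ/2

The minimum uncertainty in momentum is:
Δp_min = ℏ/(2Δx)
Δp_min = (1.055e-34 J·s) / (2 × 8.400e-10 m)
Δp_min = 6.277e-26 kg·m/s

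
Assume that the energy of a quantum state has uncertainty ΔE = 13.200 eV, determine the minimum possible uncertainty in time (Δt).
24.932 as

Using the energy-time uncertainty principle:
ΔEΔt ≥ ℏ/2

The minimum uncertainty in time is:
Δt_min = ℏ/(2ΔE)
Δt_min = (1.055e-34 J·s) / (2 × 2.115e-18 J)
Δt_min = 2.493e-17 s = 24.932 as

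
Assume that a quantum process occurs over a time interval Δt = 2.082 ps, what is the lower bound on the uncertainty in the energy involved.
158.072 μeV

Using the energy-time uncertainty principle:
ΔEΔt ≥ ℏ/2

The minimum uncertainty in energy is:
ΔE_min = ℏ/(2Δt)
ΔE_min = (1.055e-34 J·s) / (2 × 2.082e-12 s)
ΔE_min = 2.533e-23 J = 158.072 μeV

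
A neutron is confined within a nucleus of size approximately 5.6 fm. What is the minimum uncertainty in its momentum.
9.416 × 10^-21 kg·m/s

Using the Heisenberg uncertainty principle:
ΔxΔp ≥ ℏ/2

With Δx ≈ L = 5.600e-15 m (the confinement size):
Δp_min = ℏ/(2Δx)
Δp_min = (1.055e-34 J·s) / (2 × 5.600e-15 m)
Δp_min = 9.416e-21 kg·m/s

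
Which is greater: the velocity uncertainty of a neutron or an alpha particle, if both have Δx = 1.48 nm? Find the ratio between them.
The neutron has the larger minimum velocity uncertainty, by a ratio of 4.0.

For both particles, Δp_min = ℏ/(2Δx) = 3.563e-26 kg·m/s (same for both).

The velocity uncertainty is Δv = Δp/m:
- neutron: Δv = 3.563e-26 / 1.675e-27 = 2.127e+01 m/s = 21.271 m/s
- alpha particle: Δv = 3.563e-26 / 6.645e-27 = 5.362e+00 m/s = 5.362 m/s

Ratio: 2.127e+01 / 5.362e+00 = 4.0

The lighter particle has larger velocity uncertainty because Δv ∝ 1/m.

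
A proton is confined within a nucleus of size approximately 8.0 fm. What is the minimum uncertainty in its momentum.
6.591 × 10^-21 kg·m/s

Using the Heisenberg uncertainty principle:
ΔxΔp ≥ ℏ/2

With Δx ≈ L = 8.000e-15 m (the confinement size):
Δp_min = ℏ/(2Δx)
Δp_min = (1.055e-34 J·s) / (2 × 8.000e-15 m)
Δp_min = 6.591e-21 kg·m/s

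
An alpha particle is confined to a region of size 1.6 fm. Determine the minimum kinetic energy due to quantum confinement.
510.081 keV

Using the uncertainty principle:

1. Position uncertainty: Δx ≈ 1.600e-15 m
2. Minimum momentum uncertainty: Δp = ℏ/(2Δx) = 3.296e-20 kg·m/s
3. Minimum kinetic energy:
   KE = (Δp)²/(2m) = (3.296e-20)²/(2 × 6.645e-27 kg)
   KE = 8.172e-14 J = 510.081 keV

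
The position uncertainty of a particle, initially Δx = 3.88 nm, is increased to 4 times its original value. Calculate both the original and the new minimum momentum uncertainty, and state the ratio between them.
Original Δp_min = 1.359 × 10^-26 kg·m/s; new Δp'_min = 3.397 × 10^-27 kg·m/s; ratio Δp'_min/Δp_min = 1/4.

From the uncertainty principle ΔxΔp ≥ ℏ/2, the minimum momentum uncertainty is Δp_min = ℏ/(2Δx).

Original (Δx = 3.88 nm = 3.880e-09 m):
Δp_min = (1.055e-34 J·s)/(2 × 3.880e-09 m) = 1.359e-26 kg·m/s

When Δx → 4Δx:
Δp'_min = ℏ/(2 × 4Δx) = (1/4) × ℏ/(2Δx) = (1/4) × Δp_min
Δp'_min = 1/4 × 1.359e-26 kg·m/s = 3.397e-27 kg·m/s

Since Δp_min ∝ 1/Δx, when Δx is increased to 4 times its original value, Δp_min decreases to 1/4 of its original value.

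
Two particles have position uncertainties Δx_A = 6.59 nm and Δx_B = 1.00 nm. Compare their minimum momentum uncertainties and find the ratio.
Particle B has the larger minimum momentum uncertainty, by a factor of 6.59.

For each particle, the minimum momentum uncertainty is Δp_min = ℏ/(2Δx):

Particle A: Δp_A = ℏ/(2×6.590e-09 m) = 8.001e-27 kg·m/s
Particle B: Δp_B = ℏ/(2×1.000e-09 m) = 5.273e-26 kg·m/s

Ratio: Δp_B/Δp_A = 6.59

Since Δp_min ∝ 1/Δx, the particle with smaller position uncertainty (B) has larger momentum uncertainty.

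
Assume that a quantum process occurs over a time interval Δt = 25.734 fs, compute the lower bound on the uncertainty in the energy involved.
12.789 meV

Using the energy-time uncertainty principle:
ΔEΔt ≥ ℏ/2

The minimum uncertainty in energy is:
ΔE_min = ℏ/(2Δt)
ΔE_min = (1.055e-34 J·s) / (2 × 2.573e-14 s)
ΔE_min = 2.049e-21 J = 12.789 meV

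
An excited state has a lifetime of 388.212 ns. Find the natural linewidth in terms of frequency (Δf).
204.985 kHz

Using the energy-time uncertainty principle and E = hf:
ΔEΔt ≥ ℏ/2
hΔf·Δt ≥ ℏ/2

The minimum frequency uncertainty is:
Δf = ℏ/(2hτ) = 1/(4πτ)
Δf = 1/(4π × 3.882e-07 s)
Δf = 2.050e+05 Hz = 204.985 kHz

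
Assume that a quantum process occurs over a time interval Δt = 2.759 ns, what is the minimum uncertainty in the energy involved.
119.285 neV

Using the energy-time uncertainty principle:
ΔEΔt ≥ ℏ/2

The minimum uncertainty in energy is:
ΔE_min = ℏ/(2Δt)
ΔE_min = (1.055e-34 J·s) / (2 × 2.759e-09 s)
ΔE_min = 1.911e-26 J = 119.285 neV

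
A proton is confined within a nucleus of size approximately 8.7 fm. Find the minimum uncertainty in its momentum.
6.061 × 10^-21 kg·m/s

Using the Heisenberg uncertainty principle:
ΔxΔp ≥ ℏ/2

With Δx ≈ L = 8.700e-15 m (the confinement size):
Δp_min = ℏ/(2Δx)
Δp_min = (1.055e-34 J·s) / (2 × 8.700e-15 m)
Δp_min = 6.061e-21 kg·m/s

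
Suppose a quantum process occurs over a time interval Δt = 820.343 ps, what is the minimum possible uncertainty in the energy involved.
401.181 neV

Using the energy-time uncertainty principle:
ΔEΔt ≥ ℏ/2

The minimum uncertainty in energy is:
ΔE_min = ℏ/(2Δt)
ΔE_min = (1.055e-34 J·s) / (2 × 8.203e-10 s)
ΔE_min = 6.428e-26 J = 401.181 neV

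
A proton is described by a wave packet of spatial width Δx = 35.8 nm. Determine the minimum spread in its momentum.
1.473 × 10^-27 kg·m/s

For a wave packet, the spatial width Δx and momentum spread Δp are related by the uncertainty principle:
ΔxΔp ≥ ℏ/2

The minimum momentum spread is:
Δp_min = ℏ/(2Δx)
Δp_min = (1.055e-34 J·s) / (2 × 3.580e-08 m)
Δp_min = 1.473e-27 kg·m/s

A wave packet cannot have both a well-defined position and well-defined momentum.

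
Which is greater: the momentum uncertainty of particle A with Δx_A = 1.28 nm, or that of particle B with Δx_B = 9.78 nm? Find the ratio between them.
Particle A has the larger minimum momentum uncertainty, by a factor of 7.64.

For each particle, the minimum momentum uncertainty is Δp_min = ℏ/(2Δx):

Particle A: Δp_A = ℏ/(2×1.280e-09 m) = 4.119e-26 kg·m/s
Particle B: Δp_B = ℏ/(2×9.780e-09 m) = 5.391e-27 kg·m/s

Ratio: Δp_A/Δp_B = 7.64

Since Δp_min ∝ 1/Δx, the particle with smaller position uncertainty (A) has larger momentum uncertainty.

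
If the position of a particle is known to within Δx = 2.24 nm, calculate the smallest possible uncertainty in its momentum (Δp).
2.354 × 10^-26 kg·m/s

Using the Heisenberg uncertainty principle:
ΔxΔp ≥ ℏ/2

The minimum uncertainty in momentum is:
Δp_min = ℏ/(2Δx)
Δp_min = (1.055e-34 J·s) / (2 × 2.240e-09 m)
Δp_min = 2.354e-26 kg·m/s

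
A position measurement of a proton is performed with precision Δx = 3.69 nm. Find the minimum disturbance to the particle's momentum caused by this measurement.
1.429 × 10^-26 kg·m/s

The uncertainty principle implies that measuring position disturbs momentum:
ΔxΔp ≥ ℏ/2

When we measure position with precision Δx, we necessarily introduce a momentum uncertainty:
Δp ≥ ℏ/(2Δx)
Δp_min = (1.055e-34 J·s) / (2 × 3.690e-09 m)
Δp_min = 1.429e-26 kg·m/s

The more precisely we measure position, the greater the momentum disturbance.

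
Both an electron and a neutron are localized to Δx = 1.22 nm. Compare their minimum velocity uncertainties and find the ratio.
The electron has the larger minimum velocity uncertainty, by a ratio of 1838.7.

For both particles, Δp_min = ℏ/(2Δx) = 4.322e-26 kg·m/s (same for both).

The velocity uncertainty is Δv = Δp/m:
- electron: Δv = 4.322e-26 / 9.109e-31 = 4.745e+04 m/s = 47.446 km/s
- neutron: Δv = 4.322e-26 / 1.675e-27 = 2.580e+01 m/s = 25.804 m/s

Ratio: 4.745e+04 / 2.580e+01 = 1838.7

The lighter particle has larger velocity uncertainty because Δv ∝ 1/m.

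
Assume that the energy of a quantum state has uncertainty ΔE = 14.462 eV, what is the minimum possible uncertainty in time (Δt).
22.757 as

Using the energy-time uncertainty principle:
ΔEΔt ≥ ℏ/2

The minimum uncertainty in time is:
Δt_min = ℏ/(2ΔE)
Δt_min = (1.055e-34 J·s) / (2 × 2.317e-18 J)
Δt_min = 2.276e-17 s = 22.757 as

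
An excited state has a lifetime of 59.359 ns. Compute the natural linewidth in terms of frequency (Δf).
1.341 MHz

Using the energy-time uncertainty principle and E = hf:
ΔEΔt ≥ ℏ/2
hΔf·Δt ≥ ℏ/2

The minimum frequency uncertainty is:
Δf = ℏ/(2hτ) = 1/(4πτ)
Δf = 1/(4π × 5.936e-08 s)
Δf = 1.341e+06 Hz = 1.341 MHz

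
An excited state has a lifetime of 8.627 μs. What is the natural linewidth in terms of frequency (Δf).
9.224 kHz

Using the energy-time uncertainty principle and E = hf:
ΔEΔt ≥ ℏ/2
hΔf·Δt ≥ ℏ/2

The minimum frequency uncertainty is:
Δf = ℏ/(2hτ) = 1/(4πτ)
Δf = 1/(4π × 8.627e-06 s)
Δf = 9.224e+03 Hz = 9.224 kHz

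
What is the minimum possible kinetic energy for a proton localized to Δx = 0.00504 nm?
204.218 meV

Localizing a particle requires giving it sufficient momentum uncertainty:

1. From uncertainty principle: Δp ≥ ℏ/(2Δx)
   Δp_min = (1.055e-34 J·s) / (2 × 5.040e-12 m)
   Δp_min = 1.046e-23 kg·m/s

2. This momentum uncertainty corresponds to kinetic energy:
   KE ≈ (Δp)²/(2m) = (1.046e-23)²/(2 × 1.673e-27 kg)
   KE = 3.272e-20 J = 204.218 meV

Tighter localization requires more energy.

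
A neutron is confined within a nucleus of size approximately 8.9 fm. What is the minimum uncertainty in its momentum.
5.925 × 10^-21 kg·m/s

Using the Heisenberg uncertainty principle:
ΔxΔp ≥ ℏ/2

With Δx ≈ L = 8.900e-15 m (the confinement size):
Δp_min = ℏ/(2Δx)
Δp_min = (1.055e-34 J·s) / (2 × 8.900e-15 m)
Δp_min = 5.925e-21 kg·m/s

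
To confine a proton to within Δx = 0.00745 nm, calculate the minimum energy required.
93.463 meV

Localizing a particle requires giving it sufficient momentum uncertainty:

1. From uncertainty principle: Δp ≥ ℏ/(2Δx)
   Δp_min = (1.055e-34 J·s) / (2 × 7.450e-12 m)
   Δp_min = 7.078e-24 kg·m/s

2. This momentum uncertainty corresponds to kinetic energy:
   KE ≈ (Δp)²/(2m) = (7.078e-24)²/(2 × 1.673e-27 kg)
   KE = 1.497e-20 J = 93.463 meV

Tighter localization requires more energy.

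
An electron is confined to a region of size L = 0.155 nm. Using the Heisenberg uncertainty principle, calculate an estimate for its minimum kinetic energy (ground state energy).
396.460 meV

Using the uncertainty principle to estimate ground state energy:

1. The position uncertainty is approximately the confinement size:
   Δx ≈ L = 1.550e-10 m

2. From ΔxΔp ≥ ℏ/2, the minimum momentum uncertainty is:
   Δp ≈ ℏ/(2L) = 3.402e-25 kg·m/s

3. The kinetic energy is approximately:
   KE ≈ (Δp)²/(2m) = (3.402e-25)²/(2 × 9.109e-31 kg)
   KE ≈ 6.352e-20 J = 396.460 meV

This is an order-of-magnitude estimate of the ground state energy.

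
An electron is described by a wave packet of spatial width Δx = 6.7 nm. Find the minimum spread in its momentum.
7.870 × 10^-27 kg·m/s

For a wave packet, the spatial width Δx and momentum spread Δp are related by the uncertainty principle:
ΔxΔp ≥ ℏ/2

The minimum momentum spread is:
Δp_min = ℏ/(2Δx)
Δp_min = (1.055e-34 J·s) / (2 × 6.700e-09 m)
Δp_min = 7.870e-27 kg·m/s

A wave packet cannot have both a well-defined position and well-defined momentum.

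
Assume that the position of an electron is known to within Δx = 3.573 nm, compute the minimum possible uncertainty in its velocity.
16.200 km/s

Using the Heisenberg uncertainty principle and Δp = mΔv:
ΔxΔp ≥ ℏ/2
Δx(mΔv) ≥ ℏ/2

The minimum uncertainty in velocity is:
Δv_min = ℏ/(2mΔx)
Δv_min = (1.055e-34 J·s) / (2 × 9.109e-31 kg × 3.573e-09 m)
Δv_min = 1.620e+04 m/s = 16.200 km/s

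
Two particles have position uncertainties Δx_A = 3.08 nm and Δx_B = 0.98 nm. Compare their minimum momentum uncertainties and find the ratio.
Particle B has the larger minimum momentum uncertainty, by a factor of 3.14.

For each particle, the minimum momentum uncertainty is Δp_min = ℏ/(2Δx):

Particle A: Δp_A = ℏ/(2×3.080e-09 m) = 1.712e-26 kg·m/s
Particle B: Δp_B = ℏ/(2×9.800e-10 m) = 5.380e-26 kg·m/s

Ratio: Δp_B/Δp_A = 3.14

Since Δp_min ∝ 1/Δx, the particle with smaller position uncertainty (B) has larger momentum uncertainty.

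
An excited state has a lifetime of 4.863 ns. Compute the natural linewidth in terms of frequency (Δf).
16.364 MHz

Using the energy-time uncertainty principle and E = hf:
ΔEΔt ≥ ℏ/2
hΔf·Δt ≥ ℏ/2

The minimum frequency uncertainty is:
Δf = ℏ/(2hτ) = 1/(4πτ)
Δf = 1/(4π × 4.863e-09 s)
Δf = 1.636e+07 Hz = 16.364 MHz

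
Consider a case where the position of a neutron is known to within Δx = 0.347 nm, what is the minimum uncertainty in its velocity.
90.724 m/s

Using the Heisenberg uncertainty principle and Δp = mΔv:
ΔxΔp ≥ ℏ/2
Δx(mΔv) ≥ ℏ/2

The minimum uncertainty in velocity is:
Δv_min = ℏ/(2mΔx)
Δv_min = (1.055e-34 J·s) / (2 × 1.675e-27 kg × 3.470e-10 m)
Δv_min = 9.072e+01 m/s = 90.724 m/s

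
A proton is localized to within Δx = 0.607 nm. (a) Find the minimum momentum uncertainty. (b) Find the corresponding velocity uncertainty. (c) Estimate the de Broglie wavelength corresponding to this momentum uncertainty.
(a) Δp_min = 8.687 × 10^-26 kg·m/s
(b) Δv_min = 51.935 m/s
(c) λ_dB = 7.628 nm

Step-by-step:

(a) From the uncertainty principle:
Δp_min = ℏ/(2Δx) = (1.055e-34 J·s)/(2 × 6.070e-10 m) = 8.687e-26 kg·m/s

(b) The velocity uncertainty:
Δv = Δp/m = (8.687e-26 kg·m/s)/(1.673e-27 kg) = 5.193e+01 m/s = 51.935 m/s

(c) The de Broglie wavelength for this momentum:
λ = h/p = (6.626e-34 J·s)/(8.687e-26 kg·m/s) = 7.628e-09 m = 7.628 nm

Note: The de Broglie wavelength is comparable to the localization size, as expected from wave-particle duality.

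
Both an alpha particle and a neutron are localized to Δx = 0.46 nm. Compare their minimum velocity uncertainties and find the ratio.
The neutron has the larger minimum velocity uncertainty, by a ratio of 4.0.

For both particles, Δp_min = ℏ/(2Δx) = 1.146e-25 kg·m/s (same for both).

The velocity uncertainty is Δv = Δp/m:
- alpha particle: Δv = 1.146e-25 / 6.645e-27 = 1.725e+01 m/s = 17.251 m/s
- neutron: Δv = 1.146e-25 / 1.675e-27 = 6.844e+01 m/s = 68.437 m/s

Ratio: 6.844e+01 / 1.725e+01 = 4.0

The lighter particle has larger velocity uncertainty because Δv ∝ 1/m.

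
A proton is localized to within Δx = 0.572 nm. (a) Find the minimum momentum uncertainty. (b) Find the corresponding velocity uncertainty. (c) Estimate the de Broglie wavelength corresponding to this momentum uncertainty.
(a) Δp_min = 9.218 × 10^-26 kg·m/s
(b) Δv_min = 55.113 m/s
(c) λ_dB = 7.188 nm

Step-by-step:

(a) From the uncertainty principle:
Δp_min = ℏ/(2Δx) = (1.055e-34 J·s)/(2 × 5.720e-10 m) = 9.218e-26 kg·m/s

(b) The velocity uncertainty:
Δv = Δp/m = (9.218e-26 kg·m/s)/(1.673e-27 kg) = 5.511e+01 m/s = 55.113 m/s

(c) The de Broglie wavelength for this momentum:
λ = h/p = (6.626e-34 J·s)/(9.218e-26 kg·m/s) = 7.188e-09 m = 7.188 nm

Note: The de Broglie wavelength is comparable to the localization size, as expected from wave-particle duality.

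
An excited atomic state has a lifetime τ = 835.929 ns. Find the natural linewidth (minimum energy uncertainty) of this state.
393.701 peV

Using the energy-time uncertainty principle:
ΔEΔt ≥ ℏ/2

The lifetime τ represents the time uncertainty Δt.
The natural linewidth (minimum energy uncertainty) is:

ΔE = ℏ/(2τ)
ΔE = (1.055e-34 J·s) / (2 × 8.359e-07 s)
ΔE = 6.308e-29 J = 393.701 peV

This natural linewidth limits the precision of spectroscopic measurements.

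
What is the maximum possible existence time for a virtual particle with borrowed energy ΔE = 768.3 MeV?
4.284 × 10^-25 s

Using the energy-time uncertainty principle:
ΔEΔt ≥ ℏ/2

For a virtual particle borrowing energy ΔE, the maximum lifetime is:
Δt_max = ℏ/(2ΔE)

Converting energy:
ΔE = 768.3 MeV = 1.231e-10 J

Δt_max = (1.055e-34 J·s) / (2 × 1.231e-10 J)
Δt_max = 4.284e-25 s = 4.284 × 10^-25 s

Virtual particles with higher borrowed energy exist for shorter times.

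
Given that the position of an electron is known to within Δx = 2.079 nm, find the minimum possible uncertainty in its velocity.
27.842 km/s

Using the Heisenberg uncertainty principle and Δp = mΔv:
ΔxΔp ≥ ℏ/2
Δx(mΔv) ≥ ℏ/2

The minimum uncertainty in velocity is:
Δv_min = ℏ/(2mΔx)
Δv_min = (1.055e-34 J·s) / (2 × 9.109e-31 kg × 2.079e-09 m)
Δv_min = 2.784e+04 m/s = 27.842 km/s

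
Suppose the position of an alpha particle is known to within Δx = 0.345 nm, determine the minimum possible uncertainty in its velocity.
23.001 m/s

Using the Heisenberg uncertainty principle and Δp = mΔv:
ΔxΔp ≥ ℏ/2
Δx(mΔv) ≥ ℏ/2

The minimum uncertainty in velocity is:
Δv_min = ℏ/(2mΔx)
Δv_min = (1.055e-34 J·s) / (2 × 6.645e-27 kg × 3.450e-10 m)
Δv_min = 2.300e+01 m/s = 23.001 m/s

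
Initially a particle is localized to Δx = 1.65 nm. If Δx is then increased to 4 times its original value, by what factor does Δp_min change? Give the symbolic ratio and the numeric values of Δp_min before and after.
Original Δp_min = 3.196 × 10^-26 kg·m/s; new Δp'_min = 7.989 × 10^-27 kg·m/s; ratio Δp'_min/Δp_min = 1/4.

From the uncertainty principle ΔxΔp ≥ ℏ/2, the minimum momentum uncertainty is Δp_min = ℏ/(2Δx).

Original (Δx = 1.65 nm = 1.650e-09 m):
Δp_min = (1.055e-34 J·s)/(2 × 1.650e-09 m) = 3.196e-26 kg·m/s

When Δx → 4Δx:
Δp'_min = ℏ/(2 × 4Δx) = (1/4) × ℏ/(2Δx) = (1/4) × Δp_min
Δp'_min = 1/4 × 3.196e-26 kg·m/s = 7.989e-27 kg·m/s

Since Δp_min ∝ 1/Δx, when Δx is increased to 4 times its original value, Δp_min decreases to 1/4 of its original value.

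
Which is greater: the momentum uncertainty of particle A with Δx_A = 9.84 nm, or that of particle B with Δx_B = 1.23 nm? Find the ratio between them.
Particle B has the larger minimum momentum uncertainty, by a factor of 8.00.

For each particle, the minimum momentum uncertainty is Δp_min = ℏ/(2Δx):

Particle A: Δp_A = ℏ/(2×9.840e-09 m) = 5.359e-27 kg·m/s
Particle B: Δp_B = ℏ/(2×1.230e-09 m) = 4.287e-26 kg·m/s

Ratio: Δp_B/Δp_A = 8.00

Since Δp_min ∝ 1/Δx, the particle with smaller position uncertainty (B) has larger momentum uncertainty.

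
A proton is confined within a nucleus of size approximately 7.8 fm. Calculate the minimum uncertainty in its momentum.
6.760 × 10^-21 kg·m/s

Using the Heisenberg uncertainty principle:
ΔxΔp ≥ ℏ/2

With Δx ≈ L = 7.800e-15 m (the confinement size):
Δp_min = ℏ/(2Δx)
Δp_min = (1.055e-34 J·s) / (2 × 7.800e-15 m)
Δp_min = 6.760e-21 kg·m/s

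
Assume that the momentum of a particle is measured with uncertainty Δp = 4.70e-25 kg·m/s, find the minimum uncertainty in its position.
112.188 pm

Using the Heisenberg uncertainty principle:
ΔxΔp ≥ ℏ/2

The minimum uncertainty in position is:
Δx_min = ℏ/(2Δp)
Δx_min = (1.055e-34 J·s) / (2 × 4.700e-25 kg·m/s)
Δx_min = 1.122e-10 m = 112.188 pm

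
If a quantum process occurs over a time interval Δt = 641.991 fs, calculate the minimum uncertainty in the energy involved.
512.633 μeV

Using the energy-time uncertainty principle:
ΔEΔt ≥ ℏ/2

The minimum uncertainty in energy is:
ΔE_min = ℏ/(2Δt)
ΔE_min = (1.055e-34 J·s) / (2 × 6.420e-13 s)
ΔE_min = 8.213e-23 J = 512.633 μeV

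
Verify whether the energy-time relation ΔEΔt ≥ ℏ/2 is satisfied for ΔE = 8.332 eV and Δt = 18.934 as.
No, it violates the uncertainty relation.

Calculate the product ΔEΔt:
ΔE = 8.332 eV = 1.335e-18 J
ΔEΔt = (1.335e-18 J) × (1.893e-17 s)
ΔEΔt = 2.528e-35 J·s

Compare to the minimum allowed value ℏ/2:
ℏ/2 = 5.273e-35 J·s

Since ΔEΔt = 2.528e-35 J·s < 5.273e-35 J·s = ℏ/2,
this violates the uncertainty relation.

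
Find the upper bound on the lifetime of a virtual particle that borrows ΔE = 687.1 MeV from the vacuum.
4.790 × 10^-25 s

Using the energy-time uncertainty principle:
ΔEΔt ≥ ℏ/2

For a virtual particle borrowing energy ΔE, the maximum lifetime is:
Δt_max = ℏ/(2ΔE)

Converting energy:
ΔE = 687.1 MeV = 1.101e-10 J

Δt_max = (1.055e-34 J·s) / (2 × 1.101e-10 J)
Δt_max = 4.790e-25 s = 4.790 × 10^-25 s

Virtual particles with higher borrowed energy exist for shorter times.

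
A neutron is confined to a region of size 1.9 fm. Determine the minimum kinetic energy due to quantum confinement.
1.435 MeV

Using the uncertainty principle:

1. Position uncertainty: Δx ≈ 1.900e-15 m
2. Minimum momentum uncertainty: Δp = ℏ/(2Δx) = 2.775e-20 kg·m/s
3. Minimum kinetic energy:
   KE = (Δp)²/(2m) = (2.775e-20)²/(2 × 1.675e-27 kg)
   KE = 2.299e-13 J = 1.435 MeV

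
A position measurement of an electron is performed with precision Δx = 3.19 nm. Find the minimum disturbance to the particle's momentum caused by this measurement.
1.653 × 10^-26 kg·m/s

The uncertainty principle implies that measuring position disturbs momentum:
ΔxΔp ≥ ℏ/2

When we measure position with precision Δx, we necessarily introduce a momentum uncertainty:
Δp ≥ ℏ/(2Δx)
Δp_min = (1.055e-34 J·s) / (2 × 3.190e-09 m)
Δp_min = 1.653e-26 kg·m/s

The more precisely we measure position, the greater the momentum disturbance.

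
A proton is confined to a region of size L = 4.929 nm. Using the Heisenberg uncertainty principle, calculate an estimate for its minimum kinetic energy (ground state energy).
213.519 neV

Using the uncertainty principle to estimate ground state energy:

1. The position uncertainty is approximately the confinement size:
   Δx ≈ L = 4.929e-09 m

2. From ΔxΔp ≥ ℏ/2, the minimum momentum uncertainty is:
   Δp ≈ ℏ/(2L) = 1.070e-26 kg·m/s

3. The kinetic energy is approximately:
   KE ≈ (Δp)²/(2m) = (1.070e-26)²/(2 × 1.673e-27 kg)
   KE ≈ 3.421e-26 J = 213.519 neV

This is an order-of-magnitude estimate of the ground state energy.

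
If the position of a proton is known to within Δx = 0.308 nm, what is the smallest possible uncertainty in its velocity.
102.352 m/s

Using the Heisenberg uncertainty principle and Δp = mΔv:
ΔxΔp ≥ ℏ/2
Δx(mΔv) ≥ ℏ/2

The minimum uncertainty in velocity is:
Δv_min = ℏ/(2mΔx)
Δv_min = (1.055e-34 J·s) / (2 × 1.673e-27 kg × 3.080e-10 m)
Δv_min = 1.024e+02 m/s = 102.352 m/s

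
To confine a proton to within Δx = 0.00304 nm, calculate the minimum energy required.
561.315 meV

Localizing a particle requires giving it sufficient momentum uncertainty:

1. From uncertainty principle: Δp ≥ ℏ/(2Δx)
   Δp_min = (1.055e-34 J·s) / (2 × 3.040e-12 m)
   Δp_min = 1.734e-23 kg·m/s

2. This momentum uncertainty corresponds to kinetic energy:
   KE ≈ (Δp)²/(2m) = (1.734e-23)²/(2 × 1.673e-27 kg)
   KE = 8.993e-20 J = 561.315 meV

Tighter localization requires more energy.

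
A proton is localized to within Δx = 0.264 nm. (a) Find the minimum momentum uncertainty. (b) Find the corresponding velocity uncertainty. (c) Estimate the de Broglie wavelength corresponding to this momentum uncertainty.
(a) Δp_min = 1.997 × 10^-25 kg·m/s
(b) Δv_min = 119.411 m/s
(c) λ_dB = 3.318 nm

Step-by-step:

(a) From the uncertainty principle:
Δp_min = ℏ/(2Δx) = (1.055e-34 J·s)/(2 × 2.640e-10 m) = 1.997e-25 kg·m/s

(b) The velocity uncertainty:
Δv = Δp/m = (1.997e-25 kg·m/s)/(1.673e-27 kg) = 1.194e+02 m/s = 119.411 m/s

(c) The de Broglie wavelength for this momentum:
λ = h/p = (6.626e-34 J·s)/(1.997e-25 kg·m/s) = 3.318e-09 m = 3.318 nm

Note: The de Broglie wavelength is comparable to the localization size, as expected from wave-particle duality.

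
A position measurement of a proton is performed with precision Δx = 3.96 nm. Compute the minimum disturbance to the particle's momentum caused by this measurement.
1.332 × 10^-26 kg·m/s

The uncertainty principle implies that measuring position disturbs momentum:
ΔxΔp ≥ ℏ/2

When we measure position with precision Δx, we necessarily introduce a momentum uncertainty:
Δp ≥ ℏ/(2Δx)
Δp_min = (1.055e-34 J·s) / (2 × 3.960e-09 m)
Δp_min = 1.332e-26 kg·m/s

The more precisely we measure position, the greater the momentum disturbance.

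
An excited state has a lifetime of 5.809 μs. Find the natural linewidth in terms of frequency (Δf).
13.699 kHz

Using the energy-time uncertainty principle and E = hf:
ΔEΔt ≥ ℏ/2
hΔf·Δt ≥ ℏ/2

The minimum frequency uncertainty is:
Δf = ℏ/(2hτ) = 1/(4πτ)
Δf = 1/(4π × 5.809e-06 s)
Δf = 1.370e+04 Hz = 13.699 kHz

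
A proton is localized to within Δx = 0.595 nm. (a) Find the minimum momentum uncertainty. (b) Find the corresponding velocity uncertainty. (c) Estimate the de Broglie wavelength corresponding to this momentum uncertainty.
(a) Δp_min = 8.862 × 10^-26 kg·m/s
(b) Δv_min = 52.982 m/s
(c) λ_dB = 7.477 nm

Step-by-step:

(a) From the uncertainty principle:
Δp_min = ℏ/(2Δx) = (1.055e-34 J·s)/(2 × 5.950e-10 m) = 8.862e-26 kg·m/s

(b) The velocity uncertainty:
Δv = Δp/m = (8.862e-26 kg·m/s)/(1.673e-27 kg) = 5.298e+01 m/s = 52.982 m/s

(c) The de Broglie wavelength for this momentum:
λ = h/p = (6.626e-34 J·s)/(8.862e-26 kg·m/s) = 7.477e-09 m = 7.477 nm

Note: The de Broglie wavelength is comparable to the localization size, as expected from wave-particle duality.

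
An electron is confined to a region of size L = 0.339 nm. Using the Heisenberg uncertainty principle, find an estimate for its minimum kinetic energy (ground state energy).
82.883 meV

Using the uncertainty principle to estimate ground state energy:

1. The position uncertainty is approximately the confinement size:
   Δx ≈ L = 3.390e-10 m

2. From ΔxΔp ≥ ℏ/2, the minimum momentum uncertainty is:
   Δp ≈ ℏ/(2L) = 1.555e-25 kg·m/s

3. The kinetic energy is approximately:
   KE ≈ (Δp)²/(2m) = (1.555e-25)²/(2 × 9.109e-31 kg)
   KE ≈ 1.328e-20 J = 82.883 meV

This is an order-of-magnitude estimate of the ground state energy.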